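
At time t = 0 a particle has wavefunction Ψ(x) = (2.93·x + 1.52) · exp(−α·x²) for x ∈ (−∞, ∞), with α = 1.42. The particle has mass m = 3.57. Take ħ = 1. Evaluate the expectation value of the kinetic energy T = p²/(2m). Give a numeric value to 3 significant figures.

0.356

T = −(ħ²/2m) d²/dx², so ⟨T⟩ = −(ħ²/2m) ∫ Ψ*·Ψ'' dx / ∫|Ψ|² dx; with m = 3.57.
Expand each integrand as polynomial × e^(−2αx²) and use ∫x^(2j)·e^(−2αx²) dx = (2j−1)!!/(4α)^j · √(π/(2α)), odd powers → 0; here √(π/(2α)) = 1.0518. Differentiate with the product rule, d/dx e^(−αx²) = −2αx·e^(−αx²).
State is unnormalized: ∫|Ψ|² dx = 4.0196, and ∫Ψ*·(−ħ²/2m · Ψ'') dx = 1.4317, so ⟨T⟩ = 1.4317 / 4.0196.
⟨T⟩ = 0.35618.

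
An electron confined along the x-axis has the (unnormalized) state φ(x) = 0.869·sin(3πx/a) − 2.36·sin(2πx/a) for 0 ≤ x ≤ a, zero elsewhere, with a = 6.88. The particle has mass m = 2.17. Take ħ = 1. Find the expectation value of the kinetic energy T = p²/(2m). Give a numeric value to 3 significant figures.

T = −(ħ²/2m) d²/dx², so ⟨T⟩ = −(ħ²/2m) ∫ φ*·φ'' dx / ∫|φ|² dx; with m = 2.17.
d²/dx² sin(jπx/a) = −(jπ/a)²·sin(jπx/a); on 0 ≤ x ≤ a, ∫sin²(jπx/a) dx = a/2 and ∫sin(jπx/a)·sin(lπx/a) dx = 0 for j ≠ l, so only diagonal terms survive in ∫|φ|² and ∫φ·φ″; ∫φ·φ′ dx = [φ²/2] between the walls = 0.
State is unnormalized: ∫|φ|² dx = 21.757, and ∫φ*·(−ħ²/2m · φ'') dx = 4.8052, so ⟨T⟩ = 4.8052 / 21.757.
⟨T⟩ = 0.22085.

0.221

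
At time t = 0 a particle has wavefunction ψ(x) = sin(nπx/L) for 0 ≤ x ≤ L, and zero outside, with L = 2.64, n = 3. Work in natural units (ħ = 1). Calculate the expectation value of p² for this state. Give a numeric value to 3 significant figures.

12.7

p² ψ = −ħ² d²ψ/dx²; ⟨p²⟩ = −ħ² ∫ ψ*·ψ'' dx / ∫|ψ|² dx.
d/dx sin(nπx/L) = (nπ/L)·cos(nπx/L) and d²/dx² sin(nπx/L) = −(nπ/L)²·sin(nπx/L); on 0 ≤ x ≤ L, ∫sin²(nπx/L) dx = L/2 and ∫sin(nπx/L)·cos(nπx/L) dx = 0.
State is unnormalized: ∫|ψ|² dx = 1.3200, and ∫ψ*·(−ħ² ψ'') dx = 16.823, so ⟨p²⟩ = 16.823 / 1.3200.
⟨p²⟩ = 12.745.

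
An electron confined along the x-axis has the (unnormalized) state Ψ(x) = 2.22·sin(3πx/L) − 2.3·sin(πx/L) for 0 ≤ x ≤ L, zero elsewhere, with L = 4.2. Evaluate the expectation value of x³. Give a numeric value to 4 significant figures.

11.09

⟨x³⟩ = ∫ x³·|Ψ|² dx / ∫|Ψ|² dx (integrals over the domain).
On 0 ≤ x ≤ L (j ≠ l): ∫sin²(jπx/L) dx = L/2, ∫sin(jπx/L)·sin(lπx/L) dx = 0; diagonal moments ∫x·sin²(jπx/L) dx = L²/4, ∫x²·sin²(jπx/L) dx = L³·(1/6 − 1/(4j²π²)); cross terms ∫x·sin(jπx/L)·sin(lπx/L) dx = 0 for j + l even and −4jlL²/(π²(j² − l²)²) for j + l odd, ∫x²·sin(jπx/L)·sin(lπx/L) dx = (−1)^(j+l)·4jlL³/(π²(j² − l²)²); higher powers the same way via product-to-sum and parts.
State is unnormalized: ∫|Ψ|² dx = 21.459, and ∫Ψ*·x³·Ψ dx = 237.89, so ⟨x³⟩ = 237.89 / 21.459.
⟨x³⟩ = 11.086.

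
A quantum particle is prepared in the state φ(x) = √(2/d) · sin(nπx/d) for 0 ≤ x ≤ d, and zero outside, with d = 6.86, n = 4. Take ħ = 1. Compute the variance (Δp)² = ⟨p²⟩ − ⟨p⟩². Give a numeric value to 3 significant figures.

Compute ⟨p⟩ and ⟨p²⟩ separately; (Δp)² = ⟨p²⟩ − ⟨p⟩².
d/dx sin(nπx/d) = (nπ/d)·cos(nπx/d) and d²/dx² sin(nπx/d) = −(nπ/d)²·sin(nπx/d); on 0 ≤ x ≤ d, ∫sin²(nπx/d) dx = d/2 and ∫sin(nπx/d)·cos(nπx/d) dx = 0.
⟨p⟩ = 0.0000 and ⟨p²⟩ = 3.3556.
(Δp)² = 3.3556 − (0.0000)² = 3.3556.

3.36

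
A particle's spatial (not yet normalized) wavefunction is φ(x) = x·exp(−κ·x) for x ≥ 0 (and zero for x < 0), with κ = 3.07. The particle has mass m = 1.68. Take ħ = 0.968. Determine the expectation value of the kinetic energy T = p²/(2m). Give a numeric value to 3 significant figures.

T = −(ħ²/2m) d²/dx², so ⟨T⟩ = −(ħ²/2m) ∫ φ*·φ'' dx / ∫|φ|² dx; with m = 1.68.
Differentiate x·exp(−κ·x) with the product rule; every integrand then reduces to terms xʲ·e^(−2κx) on [0, ∞), with ∫₀^∞ xʲ·e^(−2κx) dx = j!/(2κ)^(j+1).
State is unnormalized: ∫|φ|² dx = 0.0086402, and ∫φ*·(−ħ²/2m · φ'') dx = 0.022710, so ⟨T⟩ = 0.022710 / 0.0086402.
⟨T⟩ = 2.6284.

2.63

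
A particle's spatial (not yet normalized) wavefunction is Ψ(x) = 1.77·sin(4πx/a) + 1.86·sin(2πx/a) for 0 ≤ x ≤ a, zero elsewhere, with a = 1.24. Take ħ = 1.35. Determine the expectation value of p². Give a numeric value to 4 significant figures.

p² Ψ = −ħ² d²Ψ/dx²; ⟨p²⟩ = −ħ² ∫ Ψ*·Ψ'' dx / ∫|Ψ|² dx.
d²/dx² sin(jπx/a) = −(jπ/a)²·sin(jπx/a); on 0 ≤ x ≤ a, ∫sin²(jπx/a) dx = a/2 and ∫sin(jπx/a)·sin(lπx/a) dx = 0 for j ≠ l, so only diagonal terms survive in ∫|Ψ|² and ∫Ψ·Ψ″; ∫Ψ·Ψ′ dx = [Ψ²/2] between the walls = 0.
State is unnormalized: ∫|Ψ|² dx = 4.0874, and ∫Ψ*·(−ħ² Ψ'') dx = 463.93, so ⟨p²⟩ = 463.93 / 4.0874.
⟨p²⟩ = 113.50.

113.5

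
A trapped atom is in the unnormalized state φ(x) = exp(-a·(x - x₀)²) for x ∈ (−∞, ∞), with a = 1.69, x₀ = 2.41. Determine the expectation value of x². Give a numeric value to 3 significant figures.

⟨x²⟩ = ∫ x²·|φ|² dx / ∫|φ|² dx (integrals over the domain).
Gaussian moments (u = x − x₀): ∫u^(2j)·e^(−2au²) du = (2j−1)!!/(4a)^j · √(π/(2a)), odd powers integrate to 0; here √(π/(2a)) = 0.96409.
State is unnormalized: ∫|φ|² dx = 0.96409, and ∫φ*·x²·φ dx = 5.7421, so ⟨x²⟩ = 5.7421 / 0.96409.
⟨x²⟩ = 5.9560.

5.96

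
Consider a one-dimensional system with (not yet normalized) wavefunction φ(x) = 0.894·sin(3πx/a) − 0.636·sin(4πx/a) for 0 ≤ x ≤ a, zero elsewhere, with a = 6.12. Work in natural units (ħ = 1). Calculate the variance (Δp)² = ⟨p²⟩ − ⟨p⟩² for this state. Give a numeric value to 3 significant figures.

2.99

Compute ⟨p⟩ and ⟨p²⟩ separately; (Δp)² = ⟨p²⟩ − ⟨p⟩².
d²/dx² sin(jπx/a) = −(jπ/a)²·sin(jπx/a); on 0 ≤ x ≤ a, ∫sin²(jπx/a) dx = a/2 and ∫sin(jπx/a)·sin(lπx/a) dx = 0 for j ≠ l, so only diagonal terms survive in ∫|φ|² and ∫φ·φ″; ∫φ·φ′ dx = [φ²/2] between the walls = 0.
Normalization: ∫|φ|² dx = 3.6834.
⟨p⟩ = 0.0000 and ⟨p²⟩ = 2.9914.
(Δp)² = 2.9914 − (0.0000)² = 2.9914.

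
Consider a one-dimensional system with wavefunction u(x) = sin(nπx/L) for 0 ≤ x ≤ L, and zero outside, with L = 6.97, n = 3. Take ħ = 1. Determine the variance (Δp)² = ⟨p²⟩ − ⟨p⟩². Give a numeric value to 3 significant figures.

1.83

Compute ⟨p⟩ and ⟨p²⟩ separately; (Δp)² = ⟨p²⟩ − ⟨p⟩².
d/dx sin(nπx/L) = (nπ/L)·cos(nπx/L) and d²/dx² sin(nπx/L) = −(nπ/L)²·sin(nπx/L); on 0 ≤ x ≤ L, ∫sin²(nπx/L) dx = L/2 and ∫sin(nπx/L)·cos(nπx/L) dx = 0.
Normalization: ∫|u|² dx = 3.4850.
⟨p⟩ = 0.0000 and ⟨p²⟩ = 1.8284.
(Δp)² = 1.8284 − (0.0000)² = 1.8284.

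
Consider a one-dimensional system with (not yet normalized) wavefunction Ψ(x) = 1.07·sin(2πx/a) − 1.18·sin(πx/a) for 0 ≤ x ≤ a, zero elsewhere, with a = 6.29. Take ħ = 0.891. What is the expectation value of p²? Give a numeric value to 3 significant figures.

0.466

p² Ψ = −ħ² d²Ψ/dx²; ⟨p²⟩ = −ħ² ∫ Ψ*·Ψ'' dx / ∫|Ψ|² dx.
d²/dx² sin(jπx/a) = −(jπ/a)²·sin(jπx/a); on 0 ≤ x ≤ a, ∫sin²(jπx/a) dx = a/2 and ∫sin(jπx/a)·sin(lπx/a) dx = 0 for j ≠ l, so only diagonal terms survive in ∫|Ψ|² and ∫Ψ·Ψ″; ∫Ψ·Ψ′ dx = [Ψ²/2] between the walls = 0.
State is unnormalized: ∫|Ψ|² dx = 7.9798, and ∫Ψ*·(−ħ² Ψ'') dx = 3.7196, so ⟨p²⟩ = 3.7196 / 7.9798.
⟨p²⟩ = 0.46612.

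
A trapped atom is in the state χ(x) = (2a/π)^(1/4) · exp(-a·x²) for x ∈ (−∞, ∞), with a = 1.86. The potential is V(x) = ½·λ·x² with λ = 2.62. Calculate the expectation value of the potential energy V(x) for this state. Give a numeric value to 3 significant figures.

0.176

⟨V⟩ = ∫ V(x)·|χ|² dx.
Gaussian moments: ∫x^(2j)·e^(−2ax²) dx = (2j−1)!!/(4a)^j · √(π/(2a)), odd powers integrate to 0; here √(π/(2a)) = 0.91897.
⟨V⟩ = 0.17608.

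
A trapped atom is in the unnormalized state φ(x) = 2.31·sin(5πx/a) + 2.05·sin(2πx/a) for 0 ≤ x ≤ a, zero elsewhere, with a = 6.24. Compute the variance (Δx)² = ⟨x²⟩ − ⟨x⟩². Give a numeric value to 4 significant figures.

Compute ⟨x⟩ and ⟨x²⟩ separately, then (Δx)² = ⟨x²⟩ − ⟨x⟩².
On 0 ≤ x ≤ a (j ≠ l): ∫sin²(jπx/a) dx = a/2, ∫sin(jπx/a)·sin(lπx/a) dx = 0; diagonal moments ∫x·sin²(jπx/a) dx = a²/4, ∫x²·sin²(jπx/a) dx = a³·(1/6 − 1/(4j²π²)); cross terms ∫x·sin(jπx/a)·sin(lπx/a) dx = 0 for j + l even and −4jla²/(π²(j² − l²)²) for j + l odd, ∫x²·sin(jπx/a)·sin(lπx/a) dx = (−1)^(j+l)·4jla³/(π²(j² − l²)²); higher powers the same way via product-to-sum and parts.
Normalization: ∫|φ|² dx = 29.760.
⟨x⟩ = 3.0061 and ⟨x²⟩ = 12.007.
(Δx)² = 12.007 − (3.0061)² = 2.9704.

2.970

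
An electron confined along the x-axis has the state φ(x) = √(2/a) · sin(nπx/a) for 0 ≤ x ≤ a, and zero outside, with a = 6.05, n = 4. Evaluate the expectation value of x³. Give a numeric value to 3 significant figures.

54.3

⟨x³⟩ = ∫ x³·|φ|² dx (integrals over the domain).
With sin²θ = (1 − cos2θ)/2 on 0 ≤ x ≤ a: ∫sin²(nπx/a) dx = a/2, ∫x·sin²(nπx/a) dx = a²/4, ∫x²·sin²(nπx/a) dx = a³·(1/6 − 1/(4n²π²)); higher powers xᵏ the same way, integrating xᵏ·cos(2nπx/a) by parts.
⟨x³⟩ = 54.310.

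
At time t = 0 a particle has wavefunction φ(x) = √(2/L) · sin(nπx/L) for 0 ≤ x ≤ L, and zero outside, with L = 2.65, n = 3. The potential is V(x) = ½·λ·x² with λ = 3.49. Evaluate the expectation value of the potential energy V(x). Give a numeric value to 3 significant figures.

⟨V⟩ = ∫ V(x)·|φ|² dx.
With sin²θ = (1 − cos2θ)/2 on 0 ≤ x ≤ L: ∫sin²(nπx/L) dx = L/2, ∫x·sin²(nπx/L) dx = L²/4, ∫x²·sin²(nπx/L) dx = L³·(1/6 − 1/(4n²π²)); higher powers xᵏ the same way, integrating xᵏ·cos(2nπx/L) by parts.
⟨V⟩ = 4.0158.

4.02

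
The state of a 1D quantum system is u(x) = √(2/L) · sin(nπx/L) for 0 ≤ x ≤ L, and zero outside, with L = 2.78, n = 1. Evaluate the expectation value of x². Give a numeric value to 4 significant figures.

⟨x²⟩ = ∫ x²·|u|² dx (integrals over the domain).
With sin²θ = (1 − cos2θ)/2 on 0 ≤ x ≤ L: ∫sin²(nπx/L) dx = L/2, ∫x·sin²(nπx/L) dx = L²/4, ∫x²·sin²(nπx/L) dx = L³·(1/6 − 1/(4n²π²)); higher powers xᵏ the same way, integrating xᵏ·cos(2nπx/L) by parts.
⟨x²⟩ = 2.1846.

2.185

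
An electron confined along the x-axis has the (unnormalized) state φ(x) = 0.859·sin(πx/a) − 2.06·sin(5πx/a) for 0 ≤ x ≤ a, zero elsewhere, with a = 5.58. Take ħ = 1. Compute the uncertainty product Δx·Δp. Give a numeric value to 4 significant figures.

Δx = √(⟨x²⟩−⟨x⟩²), Δp = √(⟨p²⟩−⟨p⟩²).
On 0 ≤ x ≤ a (j ≠ l): ∫sin²(jπx/a) dx = a/2, ∫sin(jπx/a)·sin(lπx/a) dx = 0; diagonal moments ∫x·sin²(jπx/a) dx = a²/4, ∫x²·sin²(jπx/a) dx = a³·(1/6 − 1/(4j²π²)); cross terms ∫x·sin(jπx/a)·sin(lπx/a) dx = 0 for j + l even and −4jla²/(π²(j² − l²)²) for j + l odd, ∫x²·sin(jπx/a)·sin(lπx/a) dx = (−1)^(j+l)·4jla³/(π²(j² − l²)²); higher powers the same way via product-to-sum and parts. d²/dx² sin(jπx/a) = −(jπ/a)²·sin(jπx/a); on 0 ≤ x ≤ a, ∫sin²(jπx/a) dx = a/2 and ∫sin(jπx/a)·sin(lπx/a) dx = 0 for j ≠ l, so only diagonal terms survive in ∫|φ|² and ∫φ·φ″; ∫φ·φ′ dx = [φ²/2] between the walls = 0.
Normalization: ∫|φ|² dx = 13.898.
⟨x⟩ = 2.7900, ⟨x²⟩ = 9.9358 ⇒ Δx = 1.4669.
⟨p⟩ = 0.0000, ⟨p²⟩ = 6.7976 ⇒ Δp = 2.6072.
Δx·Δp = 3.8244.

3.824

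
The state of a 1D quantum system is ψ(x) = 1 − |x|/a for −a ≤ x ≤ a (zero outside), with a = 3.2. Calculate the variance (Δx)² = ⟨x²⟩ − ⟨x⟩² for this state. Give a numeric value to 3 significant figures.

1.02

Compute ⟨x⟩ and ⟨x²⟩ separately, then (Δx)² = ⟨x²⟩ − ⟨x⟩².
ψ is even, so ∫ over [−a, a] = 2∫₀ᵃ with ψ = 1 − x/a there: ∫₀ᵃ (1 − x/a)² dx = a/3, ∫₀ᵃ x²(1 − x/a)² dx = a³/30, ∫₀ᵃ x⁴(1 − x/a)² dx = a⁵/105.
Normalization: ∫|ψ|² dx = 2.1333.
⟨x⟩ = 0.0000 and ⟨x²⟩ = 1.0240.
(Δx)² = 1.0240 − (0.0000)² = 1.0240.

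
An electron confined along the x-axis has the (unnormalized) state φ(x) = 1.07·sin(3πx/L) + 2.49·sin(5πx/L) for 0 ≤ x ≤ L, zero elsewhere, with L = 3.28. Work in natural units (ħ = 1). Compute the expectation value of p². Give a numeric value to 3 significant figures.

p² φ = −ħ² d²φ/dx²; ⟨p²⟩ = −ħ² ∫ φ*·φ'' dx / ∫|φ|² dx.
d²/dx² sin(jπx/L) = −(jπ/L)²·sin(jπx/L); on 0 ≤ x ≤ L, ∫sin²(jπx/L) dx = L/2 and ∫sin(jπx/L)·sin(lπx/L) dx = 0 for j ≠ l, so only diagonal terms survive in ∫|φ|² and ∫φ·φ″; ∫φ·φ′ dx = [φ²/2] between the walls = 0.
State is unnormalized: ∫|φ|² dx = 12.046, and ∫φ*·(−ħ² φ'') dx = 248.71, so ⟨p²⟩ = 248.71 / 12.046.
⟨p²⟩ = 20.647.

20.6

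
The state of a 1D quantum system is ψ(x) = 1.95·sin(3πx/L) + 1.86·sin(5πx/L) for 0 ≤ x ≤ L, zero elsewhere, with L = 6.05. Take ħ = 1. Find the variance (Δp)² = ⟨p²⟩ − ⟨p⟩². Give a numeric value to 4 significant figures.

4.482

Compute ⟨p⟩ and ⟨p²⟩ separately; (Δp)² = ⟨p²⟩ − ⟨p⟩².
d²/dx² sin(jπx/L) = −(jπ/L)²·sin(jπx/L); on 0 ≤ x ≤ L, ∫sin²(jπx/L) dx = L/2 and ∫sin(jπx/L)·sin(lπx/L) dx = 0 for j ≠ l, so only diagonal terms survive in ∫|ψ|² and ∫ψ·ψ″; ∫ψ·ψ′ dx = [ψ²/2] between the walls = 0.
Normalization: ∫|ψ|² dx = 21.968.
⟨p⟩ = 0.0000 and ⟨p²⟩ = 4.4821.
(Δp)² = 4.4821 − (0.0000)² = 4.4821.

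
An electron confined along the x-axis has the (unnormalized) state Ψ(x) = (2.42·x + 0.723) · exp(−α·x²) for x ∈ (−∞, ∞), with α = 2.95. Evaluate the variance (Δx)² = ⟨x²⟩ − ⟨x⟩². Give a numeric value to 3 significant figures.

Compute ⟨x⟩ and ⟨x²⟩ separately, then (Δx)² = ⟨x²⟩ − ⟨x⟩².
Expand each integrand as polynomial × e^(−2αx²) and use ∫x^(2j)·e^(−2αx²) dx = (2j−1)!!/(4α)^j · √(π/(2α)), odd powers → 0; here √(π/(2α)) = 0.72971.
Normalization: ∫|Ψ|² dx = 0.74360.
⟨x⟩ = 0.29101 and ⟨x²⟩ = 0.16729.
(Δx)² = 0.16729 − (0.29101)² = 0.082605.

0.0826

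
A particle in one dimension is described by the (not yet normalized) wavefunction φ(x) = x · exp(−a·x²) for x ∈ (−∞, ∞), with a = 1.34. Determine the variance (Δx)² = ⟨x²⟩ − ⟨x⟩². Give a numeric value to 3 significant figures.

0.560

Compute ⟨x⟩ and ⟨x²⟩ separately, then (Δx)² = ⟨x²⟩ − ⟨x⟩².
Expand each integrand as polynomial × e^(−2ax²) and use ∫x^(2j)·e^(−2ax²) dx = (2j−1)!!/(4a)^j · √(π/(2a)), odd powers → 0; here √(π/(2a)) = 1.0827.
Normalization: ∫|φ|² dx = 0.20200.
⟨x⟩ = 0.0000 and ⟨x²⟩ = 0.55970.
(Δx)² = 0.55970 − (0.0000)² = 0.55970.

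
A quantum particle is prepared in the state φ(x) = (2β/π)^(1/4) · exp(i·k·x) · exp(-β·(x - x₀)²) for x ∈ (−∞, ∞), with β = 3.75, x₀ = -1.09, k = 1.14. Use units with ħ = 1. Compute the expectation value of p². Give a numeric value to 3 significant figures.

5.05

p² φ = −ħ² d²φ/dx²; ⟨p²⟩ = −ħ² ∫ φ*·φ'' dx.
Gaussian moments (u = x − x₀): ∫u^(2j)·e^(−2βu²) du = (2j−1)!!/(4β)^j · √(π/(2β)), odd powers integrate to 0; here √(π/(2β)) = 0.64721. Derivatives: φ′ = (ik − 2βu)·φ, φ″ = ((ik − 2βu)² − 2β)·φ; the odd-in-u pieces drop out.
⟨p²⟩ = 5.0496.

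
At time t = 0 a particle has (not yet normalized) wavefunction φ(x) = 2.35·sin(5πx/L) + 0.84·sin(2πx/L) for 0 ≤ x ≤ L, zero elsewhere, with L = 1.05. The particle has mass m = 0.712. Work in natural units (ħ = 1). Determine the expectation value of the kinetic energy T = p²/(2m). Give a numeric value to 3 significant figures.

142.

T = −(ħ²/2m) d²/dx², so ⟨T⟩ = −(ħ²/2m) ∫ φ*·φ'' dx / ∫|φ|² dx; with m = 0.712.
d²/dx² sin(jπx/L) = −(jπ/L)²·sin(jπx/L); on 0 ≤ x ≤ L, ∫sin²(jπx/L) dx = L/2 and ∫sin(jπx/L)·sin(lπx/L) dx = 0 for j ≠ l, so only diagonal terms survive in ∫|φ|² and ∫φ·φ″; ∫φ·φ′ dx = [φ²/2] between the walls = 0.
State is unnormalized: ∫|φ|² dx = 3.2698, and ∫φ*·(−ħ²/2m · φ'') dx = 464.98, so ⟨T⟩ = 464.98 / 3.2698.
⟨T⟩ = 142.21.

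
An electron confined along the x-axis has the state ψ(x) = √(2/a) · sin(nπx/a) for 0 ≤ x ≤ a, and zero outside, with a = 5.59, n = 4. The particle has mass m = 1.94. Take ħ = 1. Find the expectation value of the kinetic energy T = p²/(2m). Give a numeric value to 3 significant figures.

T = −(ħ²/2m) d²/dx², so ⟨T⟩ = −(ħ²/2m) ∫ ψ*·ψ'' dx; with m = 1.94.
d/dx sin(nπx/a) = (nπ/a)·cos(nπx/a) and d²/dx² sin(nπx/a) = −(nπ/a)²·sin(nπx/a); on 0 ≤ x ≤ a, ∫sin²(nπx/a) dx = a/2 and ∫sin(nπx/a)·cos(nπx/a) dx = 0.
⟨T⟩ = 1.3025.

1.30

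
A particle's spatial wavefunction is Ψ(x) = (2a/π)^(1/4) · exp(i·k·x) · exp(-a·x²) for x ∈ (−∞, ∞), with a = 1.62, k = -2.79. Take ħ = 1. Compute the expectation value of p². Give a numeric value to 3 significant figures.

9.40

p² Ψ = −ħ² d²Ψ/dx²; ⟨p²⟩ = −ħ² ∫ Ψ*·Ψ'' dx.
Gaussian moments: ∫x^(2j)·e^(−2ax²) dx = (2j−1)!!/(4a)^j · √(π/(2a)), odd powers integrate to 0; here √(π/(2a)) = 0.98470. Derivatives: Ψ′ = (ik − 2ax)·Ψ, Ψ″ = ((ik − 2ax)² − 2a)·Ψ; the odd-in-x pieces drop out.
⟨p²⟩ = 9.4041.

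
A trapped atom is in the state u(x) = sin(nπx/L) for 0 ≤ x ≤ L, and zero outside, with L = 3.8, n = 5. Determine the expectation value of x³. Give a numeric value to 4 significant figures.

13.55

⟨x³⟩ = ∫ x³·|u|² dx / ∫|u|² dx (integrals over the domain).
With sin²θ = (1 − cos2θ)/2 on 0 ≤ x ≤ L: ∫sin²(nπx/L) dx = L/2, ∫x·sin²(nπx/L) dx = L²/4, ∫x²·sin²(nπx/L) dx = L³·(1/6 − 1/(4n²π²)); higher powers xᵏ the same way, integrating xᵏ·cos(2nπx/L) by parts.
State is unnormalized: ∫|u|² dx = 1.9000, and ∫u*·x³·u dx = 25.747, so ⟨x³⟩ = 25.747 / 1.9000.
⟨x³⟩ = 13.551.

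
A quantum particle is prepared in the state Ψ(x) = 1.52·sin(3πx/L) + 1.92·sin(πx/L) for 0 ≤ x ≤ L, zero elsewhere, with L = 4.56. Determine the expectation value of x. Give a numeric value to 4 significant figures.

2.280

⟨x⟩ = ∫ x·|Ψ|² dx / ∫|Ψ|² dx (integrals over the domain).
On 0 ≤ x ≤ L (j ≠ l): ∫sin²(jπx/L) dx = L/2, ∫sin(jπx/L)·sin(lπx/L) dx = 0; diagonal moments ∫x·sin²(jπx/L) dx = L²/4, ∫x²·sin²(jπx/L) dx = L³·(1/6 − 1/(4j²π²)); cross terms ∫x·sin(jπx/L)·sin(lπx/L) dx = 0 for j + l even and −4jlL²/(π²(j² − l²)²) for j + l odd, ∫x²·sin(jπx/L)·sin(lπx/L) dx = (−1)^(j+l)·4jlL³/(π²(j² − l²)²); higher powers the same way via product-to-sum and parts.
State is unnormalized: ∫|Ψ|² dx = 13.673, and ∫Ψ*·x·Ψ dx = 31.174, so ⟨x⟩ = 31.174 / 13.673.
⟨x⟩ = 2.2800.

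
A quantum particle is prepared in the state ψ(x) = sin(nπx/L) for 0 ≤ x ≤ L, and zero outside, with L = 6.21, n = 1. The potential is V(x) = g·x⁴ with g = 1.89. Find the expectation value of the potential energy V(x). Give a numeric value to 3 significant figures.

321.

⟨V⟩ = ∫ V(x)·|ψ|² dx / ∫|ψ|² dx.
With sin²θ = (1 − cos2θ)/2 on 0 ≤ x ≤ L: ∫sin²(nπx/L) dx = L/2, ∫x·sin²(nπx/L) dx = L²/4, ∫x²·sin²(nπx/L) dx = L³·(1/6 − 1/(4n²π²)); higher powers xᵏ the same way, integrating xᵏ·cos(2nπx/L) by parts.
State is unnormalized: ∫|ψ|² dx = 3.1050, and ∫ψ*·V(x)·ψ dx = 995.61, so ⟨V⟩ = 995.61 / 3.1050.
⟨V⟩ = 320.65.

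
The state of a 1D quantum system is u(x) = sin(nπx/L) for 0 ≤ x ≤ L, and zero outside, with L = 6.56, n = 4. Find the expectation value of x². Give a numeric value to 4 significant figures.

14.21

⟨x²⟩ = ∫ x²·|u|² dx / ∫|u|² dx (integrals over the domain).
With sin²θ = (1 − cos2θ)/2 on 0 ≤ x ≤ L: ∫sin²(nπx/L) dx = L/2, ∫x·sin²(nπx/L) dx = L²/4, ∫x²·sin²(nπx/L) dx = L³·(1/6 − 1/(4n²π²)); higher powers xᵏ the same way, integrating xᵏ·cos(2nπx/L) by parts.
State is unnormalized: ∫|u|² dx = 3.2800, and ∫u*·x²·u dx = 46.603, so ⟨x²⟩ = 46.603 / 3.2800.
⟨x²⟩ = 14.208.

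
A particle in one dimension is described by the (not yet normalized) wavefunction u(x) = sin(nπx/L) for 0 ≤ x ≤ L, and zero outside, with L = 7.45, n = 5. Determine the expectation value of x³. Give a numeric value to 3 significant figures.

⟨x³⟩ = ∫ x³·|u|² dx / ∫|u|² dx (integrals over the domain).
With sin²θ = (1 − cos2θ)/2 on 0 ≤ x ≤ L: ∫sin²(nπx/L) dx = L/2, ∫x·sin²(nπx/L) dx = L²/4, ∫x²·sin²(nπx/L) dx = L³·(1/6 − 1/(4n²π²)); higher powers xᵏ the same way, integrating xᵏ·cos(2nπx/L) by parts.
State is unnormalized: ∫|u|² dx = 3.7250, and ∫u*·x³·u dx = 380.38, so ⟨x³⟩ = 380.38 / 3.7250.
⟨x³⟩ = 102.12.

102.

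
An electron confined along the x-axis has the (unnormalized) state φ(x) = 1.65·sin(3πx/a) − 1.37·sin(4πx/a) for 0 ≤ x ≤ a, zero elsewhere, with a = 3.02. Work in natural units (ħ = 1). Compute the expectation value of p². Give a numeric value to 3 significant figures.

12.8

p² φ = −ħ² d²φ/dx²; ⟨p²⟩ = −ħ² ∫ φ*·φ'' dx / ∫|φ|² dx.
d²/dx² sin(jπx/a) = −(jπ/a)²·sin(jπx/a); on 0 ≤ x ≤ a, ∫sin²(jπx/a) dx = a/2 and ∫sin(jπx/a)·sin(lπx/a) dx = 0 for j ≠ l, so only diagonal terms survive in ∫|φ|² and ∫φ·φ″; ∫φ·φ′ dx = [φ²/2] between the walls = 0.
State is unnormalized: ∫|φ|² dx = 6.9451, and ∫φ*·(−ħ² φ'') dx = 89.109, so ⟨p²⟩ = 89.109 / 6.9451.
⟨p²⟩ = 12.830.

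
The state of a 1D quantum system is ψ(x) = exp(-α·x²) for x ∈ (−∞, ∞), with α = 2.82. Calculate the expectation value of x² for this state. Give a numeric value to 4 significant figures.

⟨x²⟩ = ∫ x²·|ψ|² dx / ∫|ψ|² dx (integrals over the domain).
Gaussian moments: ∫x^(2j)·e^(−2αx²) dx = (2j−1)!!/(4α)^j · √(π/(2α)), odd powers integrate to 0; here √(π/(2α)) = 0.74634.
State is unnormalized: ∫|ψ|² dx = 0.74634, and ∫ψ*·x²·ψ dx = 0.066165, so ⟨x²⟩ = 0.066165 / 0.74634.
⟨x²⟩ = 0.088652.

0.08865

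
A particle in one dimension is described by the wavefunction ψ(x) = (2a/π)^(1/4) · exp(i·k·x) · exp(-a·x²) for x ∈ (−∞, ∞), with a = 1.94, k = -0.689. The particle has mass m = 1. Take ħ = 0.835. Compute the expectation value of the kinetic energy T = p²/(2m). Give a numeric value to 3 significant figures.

0.842

T = −(ħ²/2m) d²/dx², so ⟨T⟩ = −(ħ²/2m) ∫ ψ*·ψ'' dx; with m = 1.
Gaussian moments: ∫x^(2j)·e^(−2ax²) dx = (2j−1)!!/(4a)^j · √(π/(2a)), odd powers integrate to 0; here √(π/(2a)) = 0.89983. Derivatives: ψ′ = (ik − 2ax)·ψ, ψ″ = ((ik − 2ax)² − 2a)·ψ; the odd-in-x pieces drop out.
⟨T⟩ = 0.84180.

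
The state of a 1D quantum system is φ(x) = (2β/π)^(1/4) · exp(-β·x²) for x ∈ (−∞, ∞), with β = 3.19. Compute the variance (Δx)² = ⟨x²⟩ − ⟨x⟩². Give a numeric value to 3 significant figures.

0.0784

Compute ⟨x⟩ and ⟨x²⟩ separately, then (Δx)² = ⟨x²⟩ − ⟨x⟩².
Gaussian moments: ∫x^(2j)·e^(−2βx²) dx = (2j−1)!!/(4β)^j · √(π/(2β)), odd powers integrate to 0; here √(π/(2β)) = 0.70172.
⟨x⟩ = 0.0000 and ⟨x²⟩ = 0.078370.
(Δx)² = 0.078370 − (0.0000)² = 0.078370.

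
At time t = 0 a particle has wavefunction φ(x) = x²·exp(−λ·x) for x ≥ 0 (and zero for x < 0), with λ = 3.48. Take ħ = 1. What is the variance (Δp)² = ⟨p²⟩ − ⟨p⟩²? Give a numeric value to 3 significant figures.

4.04

Compute ⟨p⟩ and ⟨p²⟩ separately; (Δp)² = ⟨p²⟩ − ⟨p⟩².
Differentiate x²·exp(−λ·x) with the product rule; every integrand then reduces to terms xʲ·e^(−2λx) on [0, ∞), with ∫₀^∞ xʲ·e^(−2λx) dx = j!/(2λ)^(j+1).
Normalization: ∫|φ|² dx = 0.0014695.
⟨p⟩ = 0.0000 and ⟨p²⟩ = 4.0368.
(Δp)² = 4.0368 − (0.0000)² = 4.0368.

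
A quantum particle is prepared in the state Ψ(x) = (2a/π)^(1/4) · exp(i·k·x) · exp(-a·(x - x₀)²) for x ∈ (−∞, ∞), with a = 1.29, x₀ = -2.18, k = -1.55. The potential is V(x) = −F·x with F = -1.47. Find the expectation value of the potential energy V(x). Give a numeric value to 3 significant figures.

⟨V⟩ = ∫ V(x)·|Ψ|² dx.
Gaussian moments (u = x − x₀): ∫u^(2j)·e^(−2au²) du = (2j−1)!!/(4a)^j · √(π/(2a)), odd powers integrate to 0; here √(π/(2a)) = 1.1035.
⟨V⟩ = -3.2046.

-3.20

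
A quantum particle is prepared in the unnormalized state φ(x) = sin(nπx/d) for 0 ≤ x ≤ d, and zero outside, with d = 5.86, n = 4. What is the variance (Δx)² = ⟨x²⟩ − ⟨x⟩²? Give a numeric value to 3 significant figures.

Compute ⟨x⟩ and ⟨x²⟩ separately, then (Δx)² = ⟨x²⟩ − ⟨x⟩².
With sin²θ = (1 − cos2θ)/2 on 0 ≤ x ≤ d: ∫sin²(nπx/d) dx = d/2, ∫x·sin²(nπx/d) dx = d²/4, ∫x²·sin²(nπx/d) dx = d³·(1/6 − 1/(4n²π²)); higher powers xᵏ the same way, integrating xᵏ·cos(2nπx/d) by parts.
Normalization: ∫|φ|² dx = 2.9300.
⟨x⟩ = 2.9300 and ⟨x²⟩ = 11.338.
(Δx)² = 11.338 − (2.9300)² = 2.7529.

2.75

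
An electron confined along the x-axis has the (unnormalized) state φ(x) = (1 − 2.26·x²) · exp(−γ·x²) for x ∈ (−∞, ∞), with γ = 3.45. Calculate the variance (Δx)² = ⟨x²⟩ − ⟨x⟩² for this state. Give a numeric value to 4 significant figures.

0.04039

Compute ⟨x⟩ and ⟨x²⟩ separately, then (Δx)² = ⟨x²⟩ − ⟨x⟩².
Expand each integrand as polynomial × e^(−2γx²) and use ∫x^(2j)·e^(−2γx²) dx = (2j−1)!!/(4γ)^j · √(π/(2γ)), odd powers → 0; here √(π/(2γ)) = 0.67476.
Normalization: ∫|φ|² dx = 0.50804.
⟨x⟩ = 0.0000 and ⟨x²⟩ = 0.040392.
(Δx)² = 0.040392 − (0.0000)² = 0.040392.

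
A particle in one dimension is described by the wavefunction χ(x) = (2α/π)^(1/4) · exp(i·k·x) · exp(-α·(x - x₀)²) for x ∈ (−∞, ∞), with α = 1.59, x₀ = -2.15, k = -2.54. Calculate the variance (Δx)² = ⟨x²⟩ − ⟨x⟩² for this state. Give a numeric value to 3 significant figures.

Compute ⟨x⟩ and ⟨x²⟩ separately, then (Δx)² = ⟨x²⟩ − ⟨x⟩².
Gaussian moments (u = x − x₀): ∫u^(2j)·e^(−2αu²) du = (2j−1)!!/(4α)^j · √(π/(2α)), odd powers integrate to 0; here √(π/(2α)) = 0.99394.
⟨x⟩ = -2.1500 and ⟨x²⟩ = 4.7797.
(Δx)² = 4.7797 − (-2.1500)² = 0.15723.

0.157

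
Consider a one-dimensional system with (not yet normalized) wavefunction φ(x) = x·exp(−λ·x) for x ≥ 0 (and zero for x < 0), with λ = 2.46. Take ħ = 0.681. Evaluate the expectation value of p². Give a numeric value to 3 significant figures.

2.81

p² φ = −ħ² d²φ/dx²; ⟨p²⟩ = −ħ² ∫ φ*·φ'' dx / ∫|φ|² dx.
Differentiate x·exp(−λ·x) with the product rule; every integrand then reduces to terms xʲ·e^(−2λx) on [0, ∞), with ∫₀^∞ xʲ·e^(−2λx) dx = j!/(2λ)^(j+1).
State is unnormalized: ∫|φ|² dx = 0.016793, and ∫φ*·(−ħ² φ'') dx = 0.047130, so ⟨p²⟩ = 0.047130 / 0.016793.
⟨p²⟩ = 2.8065.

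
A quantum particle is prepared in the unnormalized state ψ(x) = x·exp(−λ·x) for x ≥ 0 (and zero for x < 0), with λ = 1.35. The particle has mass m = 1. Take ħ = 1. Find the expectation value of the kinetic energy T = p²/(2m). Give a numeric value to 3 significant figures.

0.911

T = −(ħ²/2m) d²/dx², so ⟨T⟩ = −(ħ²/2m) ∫ ψ*·ψ'' dx / ∫|ψ|² dx; with m = 1.
Differentiate x·exp(−λ·x) with the product rule; every integrand then reduces to terms xʲ·e^(−2λx) on [0, ∞), with ∫₀^∞ xʲ·e^(−2λx) dx = j!/(2λ)^(j+1).
State is unnormalized: ∫|ψ|² dx = 0.10161, and ∫ψ*·(−ħ²/2m · ψ'') dx = 0.092593, so ⟨T⟩ = 0.092593 / 0.10161.
⟨T⟩ = 0.91125.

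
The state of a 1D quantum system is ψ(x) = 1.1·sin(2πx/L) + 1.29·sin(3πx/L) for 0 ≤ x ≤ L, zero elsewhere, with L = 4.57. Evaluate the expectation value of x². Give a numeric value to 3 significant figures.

⟨x²⟩ = ∫ x²·|ψ|² dx / ∫|ψ|² dx (integrals over the domain).
On 0 ≤ x ≤ L (j ≠ l): ∫sin²(jπx/L) dx = L/2, ∫sin(jπx/L)·sin(lπx/L) dx = 0; diagonal moments ∫x·sin²(jπx/L) dx = L²/4, ∫x²·sin²(jπx/L) dx = L³·(1/6 − 1/(4j²π²)); cross terms ∫x·sin(jπx/L)·sin(lπx/L) dx = 0 for j + l even and −4jlL²/(π²(j² − l²)²) for j + l odd, ∫x²·sin(jπx/L)·sin(lπx/L) dx = (−1)^(j+l)·4jlL³/(π²(j² − l²)²); higher powers the same way via product-to-sum and parts.
State is unnormalized: ∫|ψ|² dx = 6.5673, and ∫ψ*·x²·ψ dx = 18.194, so ⟨x²⟩ = 18.194 / 6.5673.
⟨x²⟩ = 2.7704.

2.77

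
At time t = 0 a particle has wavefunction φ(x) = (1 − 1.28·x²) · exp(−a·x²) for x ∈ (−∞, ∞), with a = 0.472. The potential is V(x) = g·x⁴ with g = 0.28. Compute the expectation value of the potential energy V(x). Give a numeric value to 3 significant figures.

⟨V⟩ = ∫ V(x)·|φ|² dx / ∫|φ|² dx.
Expand each integrand as polynomial × e^(−2ax²) and use ∫x^(2j)·e^(−2ax²) dx = (2j−1)!!/(4a)^j · √(π/(2a)), odd powers → 0; here √(π/(2a)) = 1.8243.
State is unnormalized: ∫|φ|² dx = 1.8662, and ∫φ*·V(x)·φ dx = 4.4312, so ⟨V⟩ = 4.4312 / 1.8662.
⟨V⟩ = 2.3745.

2.37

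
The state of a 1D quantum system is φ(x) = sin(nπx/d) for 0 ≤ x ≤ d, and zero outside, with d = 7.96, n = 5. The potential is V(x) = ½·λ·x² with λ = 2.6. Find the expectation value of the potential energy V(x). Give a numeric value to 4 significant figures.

⟨V⟩ = ∫ V(x)·|φ|² dx / ∫|φ|² dx.
With sin²θ = (1 − cos2θ)/2 on 0 ≤ x ≤ d: ∫sin²(nπx/d) dx = d/2, ∫x·sin²(nπx/d) dx = d²/4, ∫x²·sin²(nπx/d) dx = d³·(1/6 − 1/(4n²π²)); higher powers xᵏ the same way, integrating xᵏ·cos(2nπx/d) by parts.
State is unnormalized: ∫|φ|² dx = 3.9800, and ∫φ*·V(x)·φ dx = 108.61, so ⟨V⟩ = 108.61 / 3.9800.
⟨V⟩ = 27.290.

27.29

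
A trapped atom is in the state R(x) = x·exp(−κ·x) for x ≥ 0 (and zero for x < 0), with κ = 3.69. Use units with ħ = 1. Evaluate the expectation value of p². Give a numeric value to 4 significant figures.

p² R = −ħ² d²R/dx²; ⟨p²⟩ = −ħ² ∫ R*·R'' dx / ∫|R|² dx.
Differentiate x·exp(−κ·x) with the product rule; every integrand then reduces to terms xʲ·e^(−2κx) on [0, ∞), with ∫₀^∞ xʲ·e^(−2κx) dx = j!/(2κ)^(j+1).
State is unnormalized: ∫|R|² dx = 0.0049758, and ∫R*·(−ħ² R'') dx = 0.067751, so ⟨p²⟩ = 0.067751 / 0.0049758.
⟨p²⟩ = 13.616.

13.62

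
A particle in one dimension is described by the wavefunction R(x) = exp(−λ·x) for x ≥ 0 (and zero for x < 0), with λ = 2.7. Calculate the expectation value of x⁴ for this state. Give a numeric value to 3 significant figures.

0.0282

⟨x⁴⟩ = ∫ x⁴·|R|² dx / ∫|R|² dx (integrals over the domain).
Every integrand reduces to terms xʲ·e^(−2λx) on [0, ∞); use ∫₀^∞ xʲ·e^(−2λx) dx = j!/(2λ)^(j+1).
State is unnormalized: ∫|R|² dx = 0.18519, and ∫R*·x⁴·R dx = 0.0052269, so ⟨x⁴⟩ = 0.0052269 / 0.18519.
⟨x⁴⟩ = 0.028225.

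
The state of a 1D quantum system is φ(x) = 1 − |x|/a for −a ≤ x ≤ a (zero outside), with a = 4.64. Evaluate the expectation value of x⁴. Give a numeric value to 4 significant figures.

13.24

⟨x⁴⟩ = ∫ x⁴·|φ|² dx / ∫|φ|² dx (integrals over the domain).
φ is even, so ∫ over [−a, a] = 2∫₀ᵃ with φ = 1 − x/a there: ∫₀ᵃ (1 − x/a)² dx = a/3, ∫₀ᵃ x²(1 − x/a)² dx = a³/30, ∫₀ᵃ x⁴(1 − x/a)² dx = a⁵/105.
State is unnormalized: ∫|φ|² dx = 3.0933, and ∫φ*·x⁴·φ dx = 40.967, so ⟨x⁴⟩ = 40.967 / 3.0933.
⟨x⁴⟩ = 13.244.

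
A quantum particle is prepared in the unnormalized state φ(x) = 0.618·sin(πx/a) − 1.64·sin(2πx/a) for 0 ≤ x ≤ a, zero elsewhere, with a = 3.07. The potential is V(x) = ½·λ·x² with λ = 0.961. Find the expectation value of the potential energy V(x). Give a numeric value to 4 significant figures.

1.969

⟨V⟩ = ∫ V(x)·|φ|² dx / ∫|φ|² dx.
On 0 ≤ x ≤ a (j ≠ l): ∫sin²(jπx/a) dx = a/2, ∫sin(jπx/a)·sin(lπx/a) dx = 0; diagonal moments ∫x·sin²(jπx/a) dx = a²/4, ∫x²·sin²(jπx/a) dx = a³·(1/6 − 1/(4j²π²)); cross terms ∫x·sin(jπx/a)·sin(lπx/a) dx = 0 for j + l even and −4jla²/(π²(j² − l²)²) for j + l odd, ∫x²·sin(jπx/a)·sin(lπx/a) dx = (−1)^(j+l)·4jla³/(π²(j² − l²)²); higher powers the same way via product-to-sum and parts.
State is unnormalized: ∫|φ|² dx = 4.7148, and ∫φ*·V(x)·φ dx = 9.2841, so ⟨V⟩ = 9.2841 / 4.7148.
⟨V⟩ = 1.9691.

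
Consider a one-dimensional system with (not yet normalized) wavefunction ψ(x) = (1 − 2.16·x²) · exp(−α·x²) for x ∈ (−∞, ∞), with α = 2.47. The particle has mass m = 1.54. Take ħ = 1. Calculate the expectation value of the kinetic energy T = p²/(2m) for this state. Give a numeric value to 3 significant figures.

T = −(ħ²/2m) d²/dx², so ⟨T⟩ = −(ħ²/2m) ∫ ψ*·ψ'' dx / ∫|ψ|² dx; with m = 1.54.
Expand each integrand as polynomial × e^(−2αx²) and use ∫x^(2j)·e^(−2αx²) dx = (2j−1)!!/(4α)^j · √(π/(2α)), odd powers → 0; here √(π/(2α)) = 0.79746. Differentiate with the product rule, d/dx e^(−αx²) = −2αx·e^(−αx²).
State is unnormalized: ∫|ψ|² dx = 0.56312, and ∫ψ*·(−ħ²/2m · ψ'') dx = 1.1331, so ⟨T⟩ = 1.1331 / 0.56312.
⟨T⟩ = 2.0122.

2.01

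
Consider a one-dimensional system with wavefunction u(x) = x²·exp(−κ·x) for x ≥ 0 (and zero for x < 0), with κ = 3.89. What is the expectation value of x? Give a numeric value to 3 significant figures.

⟨x⟩ = ∫ x·|u|² dx / ∫|u|² dx (integrals over the domain).
Every integrand reduces to terms xʲ·e^(−2κx) on [0, ∞); use ∫₀^∞ xʲ·e^(−2κx) dx = j!/(2κ)^(j+1).
State is unnormalized: ∫|u|² dx = 0.00084200, and ∫u*·x·u dx = 0.00054113, so ⟨x⟩ = 0.00054113 / 0.00084200.
⟨x⟩ = 0.64267.

0.643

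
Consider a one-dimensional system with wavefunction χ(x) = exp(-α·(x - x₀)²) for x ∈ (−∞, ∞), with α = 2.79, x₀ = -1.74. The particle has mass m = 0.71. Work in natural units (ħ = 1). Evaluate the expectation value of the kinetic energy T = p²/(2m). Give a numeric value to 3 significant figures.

1.96

T = −(ħ²/2m) d²/dx², so ⟨T⟩ = −(ħ²/2m) ∫ χ*·χ'' dx / ∫|χ|² dx; with m = 0.71.
Gaussian moments (u = x − x₀): ∫u^(2j)·e^(−2αu²) du = (2j−1)!!/(4α)^j · √(π/(2α)), odd powers integrate to 0; here √(π/(2α)) = 0.75034. Derivatives: d/dx e^(−αu²) = −2αu·e^(−αu²), d²/dx² e^(−αu²) = (4α²u² − 2α)·e^(−αu²).
State is unnormalized: ∫|χ|² dx = 0.75034, and ∫χ*·(−ħ²/2m · χ'') dx = 1.4743, so ⟨T⟩ = 1.4743 / 0.75034.
⟨T⟩ = 1.9648.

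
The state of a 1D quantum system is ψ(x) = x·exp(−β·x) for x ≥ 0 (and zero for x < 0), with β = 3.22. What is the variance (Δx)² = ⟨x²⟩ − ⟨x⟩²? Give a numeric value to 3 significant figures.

Compute ⟨x⟩ and ⟨x²⟩ separately, then (Δx)² = ⟨x²⟩ − ⟨x⟩².
Every integrand reduces to terms xʲ·e^(−2βx) on [0, ∞); use ∫₀^∞ xʲ·e^(−2βx) dx = j!/(2β)^(j+1).
Normalization: ∫|ψ|² dx = 0.0074881.
⟨x⟩ = 0.46584 and ⟨x²⟩ = 0.28934.
(Δx)² = 0.28934 − (0.46584)² = 0.072335.

0.0723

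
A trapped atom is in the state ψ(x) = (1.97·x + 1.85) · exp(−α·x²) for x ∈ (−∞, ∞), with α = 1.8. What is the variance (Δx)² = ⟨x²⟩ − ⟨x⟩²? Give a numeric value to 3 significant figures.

0.111

Compute ⟨x⟩ and ⟨x²⟩ separately, then (Δx)² = ⟨x²⟩ − ⟨x⟩².
Expand each integrand as polynomial × e^(−2αx²) and use ∫x^(2j)·e^(−2αx²) dx = (2j−1)!!/(4α)^j · √(π/(2α)), odd powers → 0; here √(π/(2α)) = 0.93417.
Normalization: ∫|ψ|² dx = 3.7007.
⟨x⟩ = 0.25555 and ⟨x²⟩ = 0.17668.
(Δx)² = 0.17668 − (0.25555)² = 0.11138.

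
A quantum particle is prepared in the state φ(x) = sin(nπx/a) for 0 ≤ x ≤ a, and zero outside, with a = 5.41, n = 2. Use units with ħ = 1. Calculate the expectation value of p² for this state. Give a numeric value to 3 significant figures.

1.35

p² φ = −ħ² d²φ/dx²; ⟨p²⟩ = −ħ² ∫ φ*·φ'' dx / ∫|φ|² dx.
d/dx sin(nπx/a) = (nπ/a)·cos(nπx/a) and d²/dx² sin(nπx/a) = −(nπ/a)²·sin(nπx/a); on 0 ≤ x ≤ a, ∫sin²(nπx/a) dx = a/2 and ∫sin(nπx/a)·cos(nπx/a) dx = 0.
State is unnormalized: ∫|φ|² dx = 2.7050, and ∫φ*·(−ħ² φ'') dx = 3.6487, so ⟨p²⟩ = 3.6487 / 2.7050.
⟨p²⟩ = 1.3489.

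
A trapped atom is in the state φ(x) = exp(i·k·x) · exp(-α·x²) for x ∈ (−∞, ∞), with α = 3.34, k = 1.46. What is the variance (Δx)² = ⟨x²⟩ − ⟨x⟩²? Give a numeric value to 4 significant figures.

0.07485

Compute ⟨x⟩ and ⟨x²⟩ separately, then (Δx)² = ⟨x²⟩ − ⟨x⟩².
Gaussian moments: ∫x^(2j)·e^(−2αx²) dx = (2j−1)!!/(4α)^j · √(π/(2α)), odd powers integrate to 0; here √(π/(2α)) = 0.68578.
Normalization: ∫|φ|² dx = 0.68578.
⟨x⟩ = 0.0000 and ⟨x²⟩ = 0.074850.
(Δx)² = 0.074850 − (0.0000)² = 0.074850.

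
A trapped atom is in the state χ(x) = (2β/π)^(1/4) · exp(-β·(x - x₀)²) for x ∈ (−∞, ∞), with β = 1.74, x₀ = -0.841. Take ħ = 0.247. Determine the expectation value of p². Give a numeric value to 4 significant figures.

p² χ = −ħ² d²χ/dx²; ⟨p²⟩ = −ħ² ∫ χ*·χ'' dx.
Gaussian moments (u = x − x₀): ∫u^(2j)·e^(−2βu²) du = (2j−1)!!/(4β)^j · √(π/(2β)), odd powers integrate to 0; here √(π/(2β)) = 0.95013. Derivatives: d/dx e^(−βu²) = −2βu·e^(−βu²), d²/dx² e^(−βu²) = (4β²u² − 2β)·e^(−βu²).
⟨p²⟩ = 0.10616.

0.1062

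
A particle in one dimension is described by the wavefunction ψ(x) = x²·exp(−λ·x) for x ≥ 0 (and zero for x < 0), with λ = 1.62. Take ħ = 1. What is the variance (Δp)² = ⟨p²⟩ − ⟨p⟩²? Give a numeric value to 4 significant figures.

Compute ⟨p⟩ and ⟨p²⟩ separately; (Δp)² = ⟨p²⟩ − ⟨p⟩².
Differentiate x²·exp(−λ·x) with the product rule; every integrand then reduces to terms xʲ·e^(−2λx) on [0, ∞), with ∫₀^∞ xʲ·e^(−2λx) dx = j!/(2λ)^(j+1).
Normalization: ∫|ψ|² dx = 0.067218.
⟨p⟩ = 0.0000 and ⟨p²⟩ = 0.87480.
(Δp)² = 0.87480 − (0.0000)² = 0.87480.

0.8748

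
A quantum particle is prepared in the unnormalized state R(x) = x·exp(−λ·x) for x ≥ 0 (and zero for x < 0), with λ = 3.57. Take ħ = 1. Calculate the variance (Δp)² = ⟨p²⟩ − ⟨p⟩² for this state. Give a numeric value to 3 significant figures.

12.7

Compute ⟨p⟩ and ⟨p²⟩ separately; (Δp)² = ⟨p²⟩ − ⟨p⟩².
Differentiate x·exp(−λ·x) with the product rule; every integrand then reduces to terms xʲ·e^(−2λx) on [0, ∞), with ∫₀^∞ xʲ·e^(−2λx) dx = j!/(2λ)^(j+1).
Normalization: ∫|R|² dx = 0.0054946.
⟨p⟩ = 0.0000 and ⟨p²⟩ = 12.745.
(Δp)² = 12.745 − (0.0000)² = 12.745.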